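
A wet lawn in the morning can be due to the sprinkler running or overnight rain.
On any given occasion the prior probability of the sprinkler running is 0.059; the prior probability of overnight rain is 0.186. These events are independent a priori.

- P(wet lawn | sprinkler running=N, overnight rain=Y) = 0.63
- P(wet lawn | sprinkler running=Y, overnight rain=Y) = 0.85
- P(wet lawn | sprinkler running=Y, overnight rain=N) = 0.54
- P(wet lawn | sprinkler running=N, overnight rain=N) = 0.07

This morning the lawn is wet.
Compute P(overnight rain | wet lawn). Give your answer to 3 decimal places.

P(wet lawn) = 0.07×0.941×0.814 + 0.63×0.941×0.186 + 0.54×0.059×0.814 + 0.85×0.059×0.186 = 0.053618 + 0.110266 + 0.025934 + 0.009328 = 0.199146
Of this, 0.119594 comes from 0.110266 + 0.009328 (the overnight rain=true cases).
P(overnight rain | wet lawn) = 0.119594 / 0.199146 ≈ 0.601

P(overnight rain | wet lawn) ≈ 0.601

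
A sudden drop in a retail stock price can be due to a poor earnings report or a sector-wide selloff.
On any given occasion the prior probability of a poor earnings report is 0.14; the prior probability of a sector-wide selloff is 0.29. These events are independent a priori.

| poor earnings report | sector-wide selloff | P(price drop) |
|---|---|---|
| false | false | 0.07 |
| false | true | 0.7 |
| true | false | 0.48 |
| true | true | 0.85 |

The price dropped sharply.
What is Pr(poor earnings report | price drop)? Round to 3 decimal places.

P(price drop) = 0.07*0.86*0.71 + 0.7*0.86*0.29 + 0.48*0.14*0.71 + 0.85*0.14*0.29 = 0.042742 + 0.174580 + 0.047712 + 0.034510 = 0.299544
The poor earnings report-present share is 0.047712 + 0.034510 = 0.082222.
So P(poor earnings report | price drop) = 0.082222/0.299544 ≈ 0.274.

Pr(poor earnings report | price drop) ≈ 0.274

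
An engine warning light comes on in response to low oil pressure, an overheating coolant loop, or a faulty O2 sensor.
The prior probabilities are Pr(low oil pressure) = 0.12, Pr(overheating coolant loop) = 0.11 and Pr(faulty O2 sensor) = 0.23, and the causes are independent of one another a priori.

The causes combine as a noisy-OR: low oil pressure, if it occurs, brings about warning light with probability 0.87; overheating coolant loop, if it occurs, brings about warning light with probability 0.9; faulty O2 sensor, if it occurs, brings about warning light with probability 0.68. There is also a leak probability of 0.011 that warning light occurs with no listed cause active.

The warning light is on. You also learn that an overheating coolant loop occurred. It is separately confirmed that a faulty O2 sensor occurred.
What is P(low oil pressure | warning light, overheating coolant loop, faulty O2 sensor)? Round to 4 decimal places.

P(low oil pressure | warning light, overheating coolant loop, faulty O2 sensor) ≈ 0.1230

Under noisy-OR, P(warning light | causes) = 1 − (1−0.011)·∏(1−qᵢ) over the active causes.
P(warning light | overheating coolant loop, faulty O2 sensor) = 0.968352·0.88 + 0.995886·0.12 = 0.852150 + 0.119506 = 0.971656
The low oil pressure-present share is 0.995886·0.12 = 0.119506.
So P(low oil pressure | warning light, overheating coolant loop, faulty O2 sensor) = 0.119506/0.971656 ≈ 0.1230.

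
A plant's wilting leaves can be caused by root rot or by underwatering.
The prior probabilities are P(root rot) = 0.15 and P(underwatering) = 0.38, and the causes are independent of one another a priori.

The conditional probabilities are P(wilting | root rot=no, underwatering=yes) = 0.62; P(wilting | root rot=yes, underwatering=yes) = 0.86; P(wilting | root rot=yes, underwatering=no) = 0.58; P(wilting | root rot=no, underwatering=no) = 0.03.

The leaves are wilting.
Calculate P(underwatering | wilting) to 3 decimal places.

P(underwatering | wilting) ≈ 0.781

Weight on underwatering=true, given the evidence: 0.200260 + 0.049020 = 0.249280
The normalizing constant is 0.03*0.85*0.62 + 0.62*0.85*0.38 + 0.58*0.15*0.62 + 0.86*0.15*0.38 = 0.319030
Posterior = 0.249280 / 0.319030 ≈ 0.781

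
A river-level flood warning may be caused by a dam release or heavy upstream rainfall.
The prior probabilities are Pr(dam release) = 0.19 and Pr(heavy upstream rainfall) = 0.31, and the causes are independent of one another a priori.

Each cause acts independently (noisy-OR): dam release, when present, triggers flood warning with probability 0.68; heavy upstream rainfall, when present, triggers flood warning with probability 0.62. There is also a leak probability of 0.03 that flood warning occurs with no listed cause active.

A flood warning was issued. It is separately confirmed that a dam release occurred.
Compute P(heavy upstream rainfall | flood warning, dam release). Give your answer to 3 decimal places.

Under noisy-OR, P(flood warning | causes) = 1 − (1−0.03)·∏(1−qᵢ) over the active causes.
Enumerate both values of heavy upstream rainfall and weight by the priors:
  P(flood warning | dam release) = 0.6896*0.69 + 0.882048*0.31
        = 0.475824 + 0.273435 = 0.749259
The terms with heavy upstream rainfall present sum to 0.273435, so
  P(heavy upstream rainfall | flood warning, dam release) = 0.273435 / 0.749259 ≈ 0.365

P(heavy upstream rainfall | flood warning, dam release) ≈ 0.365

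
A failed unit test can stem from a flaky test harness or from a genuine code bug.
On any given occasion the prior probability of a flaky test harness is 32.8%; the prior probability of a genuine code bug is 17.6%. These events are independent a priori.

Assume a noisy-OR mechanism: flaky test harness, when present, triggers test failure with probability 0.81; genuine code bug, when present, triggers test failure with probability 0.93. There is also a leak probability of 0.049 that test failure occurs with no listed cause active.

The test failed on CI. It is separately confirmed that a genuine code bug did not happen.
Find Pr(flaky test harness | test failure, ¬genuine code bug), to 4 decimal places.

Under noisy-OR, P(test failure | causes) = 1 − (1−0.049)·∏(1−qᵢ) over the active causes.
By total probability over both values of flaky test harness:
  P(test failure | ¬genuine code bug) = 0.049×0.672 + 0.81931×0.328
        = 0.032928 + 0.268734 = 0.301662
Configurations with flaky test harness contribute 0.268734, so
  P(flaky test harness | test failure, ¬genuine code bug) = 0.268734 / 0.301662 ≈ 0.8908

Pr(flaky test harness | test failure, ¬genuine code bug) ≈ 0.8908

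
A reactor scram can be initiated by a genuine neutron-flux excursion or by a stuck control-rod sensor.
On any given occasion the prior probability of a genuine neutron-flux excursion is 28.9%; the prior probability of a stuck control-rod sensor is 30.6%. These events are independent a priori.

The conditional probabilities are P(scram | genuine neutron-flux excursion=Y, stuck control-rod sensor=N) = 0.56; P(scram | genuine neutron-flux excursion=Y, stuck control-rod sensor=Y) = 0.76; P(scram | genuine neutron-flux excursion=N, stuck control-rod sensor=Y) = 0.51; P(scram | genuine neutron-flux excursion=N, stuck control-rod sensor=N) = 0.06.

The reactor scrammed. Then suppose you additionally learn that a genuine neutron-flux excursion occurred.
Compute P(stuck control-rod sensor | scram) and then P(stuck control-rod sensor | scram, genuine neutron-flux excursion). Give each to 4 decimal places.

P(stuck control-rod sensor | scram) ≈ 0.5566; P(stuck control-rod sensor | scram, genuine neutron-flux excursion) ≈ 0.3744

Numerator (weight on configurations with stuck control-rod sensor): 0.110959 + 0.067210 = 0.178169
Denominator P(scram): 0.06×0.711×0.694 + 0.51×0.711×0.306 + 0.56×0.289×0.694 + 0.76×0.289×0.306 = 0.320092
P(stuck control-rod sensor | scram) = 0.178169/0.320092 ≈ 0.5566

With the extra evidence:
P(scram | genuine neutron-flux excursion) = 0.56·0.694 + 0.76·0.306 = 0.388640 + 0.232560 = 0.621200
Restricting to configurations with stuck control-rod sensor present: 0.76·0.306 = 0.232560.
So P(stuck control-rod sensor | scram, genuine neutron-flux excursion) = 0.232560/0.621200 ≈ 0.3744.
— genuine neutron-flux excursion explains away the evidence for stuck control-rod sensor.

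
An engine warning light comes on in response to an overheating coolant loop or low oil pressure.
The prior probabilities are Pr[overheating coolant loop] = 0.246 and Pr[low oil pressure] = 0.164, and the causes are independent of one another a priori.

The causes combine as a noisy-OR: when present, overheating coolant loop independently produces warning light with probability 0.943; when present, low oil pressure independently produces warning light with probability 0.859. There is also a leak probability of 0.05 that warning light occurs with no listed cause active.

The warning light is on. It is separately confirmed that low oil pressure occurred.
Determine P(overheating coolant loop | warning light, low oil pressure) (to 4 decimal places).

Under noisy-OR, P(warning light | causes) = 1 − (1−0.05)·∏(1−qᵢ) over the active causes.
Sum P(warning light|·) weighted by the priors over both values of overheating coolant loop:
  P(warning light | low oil pressure) = 0.86605×0.754 + 0.992365×0.246
        = 0.653002 + 0.244122 = 0.897124
The terms with overheating coolant loop present sum to 0.244122, so
  P(overheating coolant loop | warning light, low oil pressure) = 0.244122 / 0.897124 ≈ 0.2721

P(overheating coolant loop | warning light, low oil pressure) ≈ 0.2721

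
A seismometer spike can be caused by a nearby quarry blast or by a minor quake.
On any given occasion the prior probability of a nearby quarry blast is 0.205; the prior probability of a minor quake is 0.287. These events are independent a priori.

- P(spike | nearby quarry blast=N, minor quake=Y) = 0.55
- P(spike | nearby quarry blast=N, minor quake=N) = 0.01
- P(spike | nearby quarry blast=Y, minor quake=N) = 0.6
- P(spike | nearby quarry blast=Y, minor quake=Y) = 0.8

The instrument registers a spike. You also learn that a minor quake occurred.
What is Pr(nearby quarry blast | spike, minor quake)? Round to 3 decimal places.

Pr(nearby quarry blast | spike, minor quake) ≈ 0.273

Numerator (weight on configurations with nearby quarry blast): 0.8·0.205 = 0.164000
Denominator P(spike | minor quake): 0.55·0.795 + 0.8·0.205 = 0.601250
Posterior = 0.164000 / 0.601250 ≈ 0.273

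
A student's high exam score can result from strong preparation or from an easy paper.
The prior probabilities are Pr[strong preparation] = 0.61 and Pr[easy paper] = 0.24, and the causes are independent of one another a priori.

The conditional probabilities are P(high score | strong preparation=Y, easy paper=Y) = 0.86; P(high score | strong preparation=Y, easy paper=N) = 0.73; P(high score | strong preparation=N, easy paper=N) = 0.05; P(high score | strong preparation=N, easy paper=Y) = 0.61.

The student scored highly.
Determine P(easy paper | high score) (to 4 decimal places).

P(easy paper | high score) ≈ 0.3413

Enumerate the 4 (strong preparation, easy paper) configurations and weight by the priors:
  P(high score) = 0.05*0.39*0.76 + 0.61*0.39*0.24 + 0.73*0.61*0.76 + 0.86*0.61*0.24
        = 0.014820 + 0.057096 + 0.338428 + 0.125904 = 0.536248
Keeping only the easy paper-present terms gives 0.183000, so
  P(easy paper | high score) = 0.183000 / 0.536248 ≈ 0.3413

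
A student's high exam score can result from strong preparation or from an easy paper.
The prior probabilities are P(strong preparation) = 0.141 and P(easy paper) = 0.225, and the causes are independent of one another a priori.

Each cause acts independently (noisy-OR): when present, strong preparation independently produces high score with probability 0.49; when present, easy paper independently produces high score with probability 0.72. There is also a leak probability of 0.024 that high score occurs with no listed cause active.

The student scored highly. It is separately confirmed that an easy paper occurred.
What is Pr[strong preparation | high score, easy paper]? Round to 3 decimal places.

Pr[strong preparation | high score, easy paper] ≈ 0.163

Under noisy-OR, P(high score | causes) = 1 − (1−0.024)·∏(1−qᵢ) over the active causes.
Weight on strong preparation=true, given the evidence: 0.860627·0.141 = 0.121348
The normalizing constant is 0.72672·0.859 + 0.860627·0.141 = 0.745600
P(strong preparation | high score, easy paper) = 0.121348/0.745600 ≈ 0.163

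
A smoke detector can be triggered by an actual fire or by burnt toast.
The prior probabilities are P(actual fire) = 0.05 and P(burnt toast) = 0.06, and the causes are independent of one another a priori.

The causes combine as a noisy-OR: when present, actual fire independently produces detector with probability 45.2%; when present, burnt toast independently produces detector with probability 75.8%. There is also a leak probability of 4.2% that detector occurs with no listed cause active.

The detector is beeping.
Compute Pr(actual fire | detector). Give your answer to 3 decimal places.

Under noisy-OR, P(detector | causes) = 1 − (1−0.042)·∏(1−qᵢ) over the active causes.
P(detector) = 0.042×0.95×0.94 + 0.768164×0.95×0.06 + 0.475016×0.05×0.94 + 0.872954×0.05×0.06 = 0.037506 + 0.043785 + 0.022326 + 0.002619 = 0.106236
Restricting to configurations with actual fire present: 0.022326 + 0.002619 = 0.024945.
So P(actual fire | detector) = 0.024945/0.106236 ≈ 0.235.

Pr(actual fire | detector) ≈ 0.235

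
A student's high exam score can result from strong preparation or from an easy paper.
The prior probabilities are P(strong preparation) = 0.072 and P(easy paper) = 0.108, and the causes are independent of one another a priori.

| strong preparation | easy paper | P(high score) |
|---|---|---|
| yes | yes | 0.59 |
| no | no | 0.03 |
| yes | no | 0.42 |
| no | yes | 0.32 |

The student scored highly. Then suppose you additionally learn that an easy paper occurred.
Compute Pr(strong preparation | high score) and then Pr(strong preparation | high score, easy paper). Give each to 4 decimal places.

P(high score) = 0.03·0.928·0.892 + 0.32·0.928·0.108 + 0.42·0.072·0.892 + 0.59·0.072·0.108 = 0.024833 + 0.032072 + 0.026974 + 0.004588 = 0.088467
Restricting to configurations with strong preparation present: 0.026974 + 0.004588 = 0.031562.
So P(strong preparation | high score) = 0.031562/0.088467 ≈ 0.3568.

Now also conditioning on easy paper=true:
P(high score | easy paper) = 0.32×0.928 + 0.59×0.072 = 0.296960 + 0.042480 = 0.339440
Of this, 0.042480 comes from 0.59×0.072 (the strong preparation=true cases).
P(strong preparation | high score, easy paper) = 0.042480 / 0.339440 ≈ 0.1251
— easy paper explains away the evidence for strong preparation.

Pr(strong preparation | high score) ≈ 0.3568; Pr(strong preparation | high score, easy paper) ≈ 0.1251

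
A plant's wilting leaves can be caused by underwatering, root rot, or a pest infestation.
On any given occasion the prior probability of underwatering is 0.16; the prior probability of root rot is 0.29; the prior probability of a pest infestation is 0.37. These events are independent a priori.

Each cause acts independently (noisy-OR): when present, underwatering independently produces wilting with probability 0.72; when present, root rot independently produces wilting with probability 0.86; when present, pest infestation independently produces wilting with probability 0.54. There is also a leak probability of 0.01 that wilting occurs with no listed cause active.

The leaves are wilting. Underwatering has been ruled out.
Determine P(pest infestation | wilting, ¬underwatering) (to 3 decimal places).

Under noisy-OR, P(wilting | causes) = 1 − (1−0.01)·∏(1−qᵢ) over the active causes.
Numerator (weight on configurations with pest infestation): 0.143066 + 0.100459 = 0.243525
Normalizer over all consistent configurations: 0.01*0.71*0.63 + 0.5446*0.71*0.37 + 0.8614*0.29*0.63 + 0.936244*0.29*0.37 = 0.405376
Posterior = 0.243525 / 0.405376 ≈ 0.601

P(pest infestation | wilting, ¬underwatering) ≈ 0.601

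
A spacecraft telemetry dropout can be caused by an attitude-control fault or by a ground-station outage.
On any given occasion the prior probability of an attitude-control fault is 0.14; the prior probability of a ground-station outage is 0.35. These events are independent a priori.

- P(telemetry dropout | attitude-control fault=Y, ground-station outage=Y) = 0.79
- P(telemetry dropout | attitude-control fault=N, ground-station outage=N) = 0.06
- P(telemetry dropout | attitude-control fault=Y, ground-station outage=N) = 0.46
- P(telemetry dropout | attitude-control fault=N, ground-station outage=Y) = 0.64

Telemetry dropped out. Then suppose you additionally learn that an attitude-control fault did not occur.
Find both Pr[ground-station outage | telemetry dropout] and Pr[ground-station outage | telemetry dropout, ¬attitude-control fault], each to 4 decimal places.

Pr[ground-station outage | telemetry dropout] ≈ 0.7542; Pr[ground-station outage | telemetry dropout, ¬attitude-control fault] ≈ 0.8517

Weight on ground-station outage=true, given the evidence: 0.192640 + 0.038710 = 0.231350
Denominator P(telemetry dropout): 0.06·0.86·0.65 + 0.64·0.86·0.35 + 0.46·0.14·0.65 + 0.79·0.14·0.35 = 0.306750
P(ground-station outage | telemetry dropout) = 0.231350/0.306750 ≈ 0.7542

With the extra evidence:
P(telemetry dropout | ¬attitude-control fault) = 0.06×0.65 + 0.64×0.35 = 0.039000 + 0.224000 = 0.263000
Of this, 0.224000 comes from 0.64×0.35 (the ground-station outage=true cases).
P(ground-station outage | telemetry dropout, ¬attitude-control fault) = 0.224000 / 0.263000 ≈ 0.8517
Ruling out attitude-control fault raises the posterior on ground-station outage — the flip side of explaining away.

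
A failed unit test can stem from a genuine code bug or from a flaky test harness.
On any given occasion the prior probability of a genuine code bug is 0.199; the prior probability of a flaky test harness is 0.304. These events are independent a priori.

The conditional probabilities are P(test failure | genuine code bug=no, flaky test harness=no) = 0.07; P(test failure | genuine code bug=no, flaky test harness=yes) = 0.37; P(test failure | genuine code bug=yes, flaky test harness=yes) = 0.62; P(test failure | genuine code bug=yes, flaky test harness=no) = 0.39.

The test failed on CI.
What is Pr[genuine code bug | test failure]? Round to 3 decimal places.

Sum P(test failure|·) weighted by the priors over the 4 (genuine code bug, flaky test harness) configurations:
  P(test failure) = 0.07×0.801×0.696 + 0.37×0.801×0.304 + 0.39×0.199×0.696 + 0.62×0.199×0.304
        = 0.039025 + 0.090096 + 0.054017 + 0.037508 = 0.220646
Configurations with genuine code bug contribute 0.091525, so
  P(genuine code bug | test failure) = 0.091525 / 0.220646 ≈ 0.415

Pr[genuine code bug | test failure] ≈ 0.415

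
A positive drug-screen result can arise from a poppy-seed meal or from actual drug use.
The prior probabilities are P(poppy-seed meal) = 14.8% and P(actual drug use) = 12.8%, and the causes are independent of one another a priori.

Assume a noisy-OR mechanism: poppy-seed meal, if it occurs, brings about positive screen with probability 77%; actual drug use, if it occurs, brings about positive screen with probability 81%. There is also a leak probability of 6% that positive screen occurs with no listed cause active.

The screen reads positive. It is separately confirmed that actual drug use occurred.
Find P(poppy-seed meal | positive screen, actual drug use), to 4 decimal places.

P(poppy-seed meal | positive screen, actual drug use) ≈ 0.1686

Under noisy-OR, P(positive screen | causes) = 1 − (1−0.06)·∏(1−qᵢ) over the active causes.
P(positive screen | actual drug use) = 0.8214×0.852 + 0.958922×0.148 = 0.699833 + 0.141920 = 0.841753
The poppy-seed meal-present share is 0.958922×0.148 = 0.141920.
Hence the posterior is 0.141920/0.841753 ≈ 0.1686.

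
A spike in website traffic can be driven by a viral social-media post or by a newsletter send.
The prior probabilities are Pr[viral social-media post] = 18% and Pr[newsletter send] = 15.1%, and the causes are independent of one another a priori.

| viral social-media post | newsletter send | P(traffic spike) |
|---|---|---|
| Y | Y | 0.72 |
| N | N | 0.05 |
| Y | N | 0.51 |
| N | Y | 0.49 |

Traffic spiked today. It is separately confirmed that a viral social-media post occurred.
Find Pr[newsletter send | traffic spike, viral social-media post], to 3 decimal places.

Pr[newsletter send | traffic spike, viral social-media post] ≈ 0.201

Enumerate both values of newsletter send and weight by the priors:
  P(traffic spike | viral social-media post) = 0.51*0.849 + 0.72*0.151
        = 0.432990 + 0.108720 = 0.541710
Keeping only the newsletter send-present terms gives 0.108720, so
  P(newsletter send | traffic spike, viral social-media post) = 0.108720 / 0.541710 ≈ 0.201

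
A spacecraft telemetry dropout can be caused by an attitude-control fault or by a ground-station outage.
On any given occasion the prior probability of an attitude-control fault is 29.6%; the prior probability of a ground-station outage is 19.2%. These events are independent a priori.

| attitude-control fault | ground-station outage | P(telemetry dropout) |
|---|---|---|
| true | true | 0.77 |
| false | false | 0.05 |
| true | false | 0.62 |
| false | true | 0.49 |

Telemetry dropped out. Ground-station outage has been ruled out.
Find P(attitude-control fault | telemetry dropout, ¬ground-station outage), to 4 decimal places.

P(telemetry dropout | ¬ground-station outage) = 0.05·0.704 + 0.62·0.296 = 0.035200 + 0.183520 = 0.218720
Restricting to configurations with attitude-control fault present: 0.62·0.296 = 0.183520.
So P(attitude-control fault | telemetry dropout, ¬ground-station outage) = 0.183520/0.218720 ≈ 0.8391.

P(attitude-control fault | telemetry dropout, ¬ground-station outage) ≈ 0.8391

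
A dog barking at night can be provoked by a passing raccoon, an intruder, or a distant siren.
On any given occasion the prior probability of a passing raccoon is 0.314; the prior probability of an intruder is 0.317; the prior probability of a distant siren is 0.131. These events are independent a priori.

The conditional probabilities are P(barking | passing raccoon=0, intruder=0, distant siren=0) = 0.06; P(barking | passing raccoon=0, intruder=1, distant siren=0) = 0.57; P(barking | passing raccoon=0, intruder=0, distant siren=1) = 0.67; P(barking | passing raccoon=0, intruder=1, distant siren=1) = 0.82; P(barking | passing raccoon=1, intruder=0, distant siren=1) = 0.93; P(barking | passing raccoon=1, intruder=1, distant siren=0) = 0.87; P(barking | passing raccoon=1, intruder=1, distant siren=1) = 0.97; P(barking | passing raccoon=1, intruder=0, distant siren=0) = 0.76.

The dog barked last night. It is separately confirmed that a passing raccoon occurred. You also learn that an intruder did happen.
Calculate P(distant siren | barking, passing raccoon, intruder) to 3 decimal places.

P(distant siren | barking, passing raccoon, intruder) ≈ 0.144

Numerator (weight on configurations with distant siren): 0.97·0.131 = 0.127070
The normalizing constant is 0.87·0.869 + 0.97·0.131 = 0.883100
Posterior = 0.127070 / 0.883100 ≈ 0.144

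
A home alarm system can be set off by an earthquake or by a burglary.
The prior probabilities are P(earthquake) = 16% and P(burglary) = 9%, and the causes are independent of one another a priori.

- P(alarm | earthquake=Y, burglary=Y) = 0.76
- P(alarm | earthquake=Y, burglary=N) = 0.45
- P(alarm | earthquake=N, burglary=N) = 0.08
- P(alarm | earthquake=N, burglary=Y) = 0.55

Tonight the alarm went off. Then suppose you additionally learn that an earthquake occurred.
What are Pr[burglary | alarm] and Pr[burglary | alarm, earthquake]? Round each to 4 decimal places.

P(alarm) = 0.08×0.84×0.91 + 0.55×0.84×0.09 + 0.45×0.16×0.91 + 0.76×0.16×0.09 = 0.061152 + 0.041580 + 0.065520 + 0.010944 = 0.179196
Of this, 0.052524 comes from 0.041580 + 0.010944 (the burglary=true cases).
So P(burglary | alarm) = 0.052524/0.179196 ≈ 0.2931.

With the extra evidence:
P(alarm | earthquake) = 0.45×0.91 + 0.76×0.09 = 0.409500 + 0.068400 = 0.477900
Of this, 0.068400 comes from 0.76×0.09 (the burglary=true cases).
Hence the posterior is 0.068400/0.477900 ≈ 0.1431.
The drop from 0.2931 to 0.1431 is the explaining-away (discounting) effect.

Pr[burglary | alarm] ≈ 0.2931; Pr[burglary | alarm, earthquake] ≈ 0.1431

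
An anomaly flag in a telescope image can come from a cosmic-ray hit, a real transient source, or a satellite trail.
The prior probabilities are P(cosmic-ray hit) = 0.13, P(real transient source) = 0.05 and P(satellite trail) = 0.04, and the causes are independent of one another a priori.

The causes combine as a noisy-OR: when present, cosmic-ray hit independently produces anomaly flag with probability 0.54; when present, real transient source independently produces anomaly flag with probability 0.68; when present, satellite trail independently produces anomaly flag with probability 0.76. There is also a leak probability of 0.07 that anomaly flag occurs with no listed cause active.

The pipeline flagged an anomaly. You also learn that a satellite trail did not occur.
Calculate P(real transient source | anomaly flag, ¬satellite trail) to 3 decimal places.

Under noisy-OR, P(anomaly flag | causes) = 1 − (1−0.07)·∏(1−qᵢ) over the active causes.
P(anomaly flag | ¬satellite trail) = 0.07*0.87*0.95 + 0.7024*0.87*0.05 + 0.5722*0.13*0.95 + 0.863104*0.13*0.05 = 0.057855 + 0.030554 + 0.070667 + 0.005610 = 0.164686
Restricting to configurations with real transient source present: 0.030554 + 0.005610 = 0.036164.
Hence the posterior is 0.036164/0.164686 ≈ 0.220.

P(real transient source | anomaly flag, ¬satellite trail) ≈ 0.220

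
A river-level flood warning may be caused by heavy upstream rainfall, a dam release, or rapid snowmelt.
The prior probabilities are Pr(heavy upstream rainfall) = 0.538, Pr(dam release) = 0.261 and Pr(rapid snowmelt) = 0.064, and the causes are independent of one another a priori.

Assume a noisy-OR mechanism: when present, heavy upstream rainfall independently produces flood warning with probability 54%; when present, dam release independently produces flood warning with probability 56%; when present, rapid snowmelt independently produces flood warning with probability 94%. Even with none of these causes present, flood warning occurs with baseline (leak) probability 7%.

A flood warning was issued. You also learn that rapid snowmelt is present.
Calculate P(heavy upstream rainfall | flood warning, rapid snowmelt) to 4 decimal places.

P(heavy upstream rainfall | flood warning, rapid snowmelt) ≈ 0.5446

Under noisy-OR, P(flood warning | causes) = 1 − (1−0.07)·∏(1−qᵢ) over the active causes.
For the numerator, keep only heavy upstream rainfall=true terms: 0.387377 + 0.138832 = 0.526209
Normalizer over all consistent configurations: 0.9442*0.462*0.739 + 0.975448*0.462*0.261 + 0.974332*0.538*0.739 + 0.988706*0.538*0.261 = 0.966197
Posterior = 0.526209 / 0.966197 ≈ 0.5446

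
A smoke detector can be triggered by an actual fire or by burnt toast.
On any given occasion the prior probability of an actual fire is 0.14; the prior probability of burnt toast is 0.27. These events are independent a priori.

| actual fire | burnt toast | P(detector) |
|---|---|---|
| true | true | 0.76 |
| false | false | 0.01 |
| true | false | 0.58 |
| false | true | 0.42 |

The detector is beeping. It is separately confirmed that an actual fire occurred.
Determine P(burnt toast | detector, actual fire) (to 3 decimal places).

P(detector | actual fire) = 0.58×0.73 + 0.76×0.27 = 0.423400 + 0.205200 = 0.628600
The burnt toast-present share is 0.76×0.27 = 0.205200.
So P(burnt toast | detector, actual fire) = 0.205200/0.628600 ≈ 0.326.

P(burnt toast | detector, actual fire) ≈ 0.326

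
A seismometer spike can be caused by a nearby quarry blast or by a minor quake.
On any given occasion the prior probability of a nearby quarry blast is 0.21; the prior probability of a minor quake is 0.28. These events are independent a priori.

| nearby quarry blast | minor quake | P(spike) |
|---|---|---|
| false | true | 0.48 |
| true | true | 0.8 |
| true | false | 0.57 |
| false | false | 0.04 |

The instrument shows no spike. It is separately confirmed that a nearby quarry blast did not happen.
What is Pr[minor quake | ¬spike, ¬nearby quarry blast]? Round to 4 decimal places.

Pr[minor quake | ¬spike, ¬nearby quarry blast] ≈ 0.1740

P(¬spike | ¬nearby quarry blast) = 0.96·0.72 + 0.52·0.28 = 0.691200 + 0.145600 = 0.836800
Of this, 0.145600 comes from 0.52·0.28 (the minor quake=true cases).
P(minor quake | ¬spike, ¬nearby quarry blast) = 0.145600 / 0.836800 ≈ 0.1740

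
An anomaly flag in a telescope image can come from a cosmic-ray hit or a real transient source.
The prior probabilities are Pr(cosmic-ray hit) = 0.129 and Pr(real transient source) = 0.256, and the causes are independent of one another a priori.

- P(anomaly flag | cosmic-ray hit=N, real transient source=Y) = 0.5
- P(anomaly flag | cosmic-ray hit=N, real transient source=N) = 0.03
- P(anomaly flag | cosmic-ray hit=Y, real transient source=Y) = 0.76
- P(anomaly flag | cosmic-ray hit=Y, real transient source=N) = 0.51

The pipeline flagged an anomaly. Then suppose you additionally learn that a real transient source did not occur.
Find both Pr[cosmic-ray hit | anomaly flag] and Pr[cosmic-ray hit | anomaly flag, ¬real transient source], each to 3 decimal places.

Pr[cosmic-ray hit | anomaly flag] ≈ 0.361; Pr[cosmic-ray hit | anomaly flag, ¬real transient source] ≈ 0.716

For the numerator, keep only cosmic-ray hit=true terms: 0.048948 + 0.025098 = 0.074046
Denominator P(anomaly flag): 0.03×0.871×0.744 + 0.5×0.871×0.256 + 0.51×0.129×0.744 + 0.76×0.129×0.256 = 0.204975
P(cosmic-ray hit | anomaly flag) = 0.074046/0.204975 ≈ 0.361

Now also conditioning on real transient source≠true:
P(anomaly flag | ¬real transient source) = 0.03·0.871 + 0.51·0.129 = 0.026130 + 0.065790 = 0.091920
Restricting to configurations with cosmic-ray hit present: 0.51·0.129 = 0.065790.
P(cosmic-ray hit | anomaly flag, ¬real transient source) = 0.065790 / 0.091920 ≈ 0.716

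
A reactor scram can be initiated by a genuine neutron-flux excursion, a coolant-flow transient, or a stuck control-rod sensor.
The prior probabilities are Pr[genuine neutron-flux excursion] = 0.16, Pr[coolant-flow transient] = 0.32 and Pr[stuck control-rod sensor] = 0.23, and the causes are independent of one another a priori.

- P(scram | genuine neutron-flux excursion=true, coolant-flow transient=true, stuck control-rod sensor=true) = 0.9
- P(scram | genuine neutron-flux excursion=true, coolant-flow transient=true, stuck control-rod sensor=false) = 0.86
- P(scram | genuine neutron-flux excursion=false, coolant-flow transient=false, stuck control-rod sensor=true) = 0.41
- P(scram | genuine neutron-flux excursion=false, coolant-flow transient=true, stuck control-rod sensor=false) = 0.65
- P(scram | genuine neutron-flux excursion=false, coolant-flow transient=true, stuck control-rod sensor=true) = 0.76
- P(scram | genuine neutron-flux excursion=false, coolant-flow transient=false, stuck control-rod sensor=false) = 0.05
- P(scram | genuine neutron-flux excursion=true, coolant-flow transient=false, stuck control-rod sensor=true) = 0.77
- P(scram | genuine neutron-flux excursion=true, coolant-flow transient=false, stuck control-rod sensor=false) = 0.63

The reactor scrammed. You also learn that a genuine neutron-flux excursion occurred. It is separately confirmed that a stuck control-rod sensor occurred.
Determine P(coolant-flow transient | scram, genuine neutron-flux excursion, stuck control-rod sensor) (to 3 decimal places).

P(scram | genuine neutron-flux excursion, stuck control-rod sensor) = 0.77*0.68 + 0.9*0.32 = 0.523600 + 0.288000 = 0.811600
Of this, 0.288000 comes from 0.9*0.32 (the coolant-flow transient=true cases).
Hence the posterior is 0.288000/0.811600 ≈ 0.355.

P(coolant-flow transient | scram, genuine neutron-flux excursion, stuck control-rod sensor) ≈ 0.355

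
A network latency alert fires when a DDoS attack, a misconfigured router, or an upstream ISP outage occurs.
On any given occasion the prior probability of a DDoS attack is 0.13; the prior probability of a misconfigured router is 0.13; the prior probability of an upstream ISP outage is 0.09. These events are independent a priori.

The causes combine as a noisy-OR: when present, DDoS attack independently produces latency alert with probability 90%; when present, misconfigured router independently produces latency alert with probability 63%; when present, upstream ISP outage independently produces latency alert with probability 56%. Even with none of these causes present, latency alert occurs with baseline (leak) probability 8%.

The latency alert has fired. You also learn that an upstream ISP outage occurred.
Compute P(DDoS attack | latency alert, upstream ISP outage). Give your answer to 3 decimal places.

Under noisy-OR, P(latency alert | causes) = 1 − (1−0.08)·∏(1−qᵢ) over the active causes.
For the numerator, keep only DDoS attack=true terms: 0.108522 + 0.016647 = 0.125169
The normalizing constant is 0.5952×0.87×0.87 + 0.850224×0.87×0.13 + 0.95952×0.13×0.87 + 0.985022×0.13×0.13 = 0.671836
Posterior = 0.125169 / 0.671836 ≈ 0.186

P(DDoS attack | latency alert, upstream ISP outage) ≈ 0.186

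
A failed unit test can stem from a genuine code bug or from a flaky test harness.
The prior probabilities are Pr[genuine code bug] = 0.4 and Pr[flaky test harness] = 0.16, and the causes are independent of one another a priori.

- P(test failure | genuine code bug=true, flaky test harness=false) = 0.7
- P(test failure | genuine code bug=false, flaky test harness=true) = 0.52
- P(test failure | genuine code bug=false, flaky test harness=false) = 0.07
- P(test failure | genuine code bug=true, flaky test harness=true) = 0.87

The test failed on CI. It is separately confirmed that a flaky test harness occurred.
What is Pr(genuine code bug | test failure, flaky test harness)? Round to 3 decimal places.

Numerator (weight on configurations with genuine code bug): 0.87*0.4 = 0.348000
Normalizer over all consistent configurations: 0.52*0.6 + 0.87*0.4 = 0.660000
P(genuine code bug | test failure, flaky test harness) = 0.348000/0.660000 ≈ 0.527

Pr(genuine code bug | test failure, flaky test harness) ≈ 0.527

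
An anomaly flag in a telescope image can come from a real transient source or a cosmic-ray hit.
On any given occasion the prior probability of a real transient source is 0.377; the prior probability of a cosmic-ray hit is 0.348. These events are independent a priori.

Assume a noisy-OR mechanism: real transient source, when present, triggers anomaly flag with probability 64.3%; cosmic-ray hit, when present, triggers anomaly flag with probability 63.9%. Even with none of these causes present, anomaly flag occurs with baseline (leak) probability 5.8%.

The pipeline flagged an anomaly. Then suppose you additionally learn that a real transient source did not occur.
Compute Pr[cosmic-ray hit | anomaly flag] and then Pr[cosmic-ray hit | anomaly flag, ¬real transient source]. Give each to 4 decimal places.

Under noisy-OR, P(anomaly flag | causes) = 1 − (1−0.058)·∏(1−qᵢ) over the active causes.
P(anomaly flag) = 0.058×0.623×0.652 + 0.659938×0.623×0.348 + 0.663706×0.377×0.652 + 0.878598×0.377×0.348 = 0.023559 + 0.143077 + 0.163142 + 0.115269 = 0.445047
The cosmic-ray hit-present share is 0.143077 + 0.115269 = 0.258346.
So P(cosmic-ray hit | anomaly flag) = 0.258346/0.445047 ≈ 0.5805.

Now also conditioning on real transient source≠true:
Sum P(anomaly flag|·) weighted by the priors over both values of cosmic-ray hit:
  P(anomaly flag | ¬real transient source) = 0.058×0.652 + 0.659938×0.348
        = 0.037816 + 0.229658 = 0.267474
Keeping only the cosmic-ray hit-present terms gives 0.229658, so
  P(cosmic-ray hit | anomaly flag, ¬real transient source) = 0.229658 / 0.267474 ≈ 0.8586

Pr[cosmic-ray hit | anomaly flag] ≈ 0.5805; Pr[cosmic-ray hit | anomaly flag, ¬real transient source] ≈ 0.8586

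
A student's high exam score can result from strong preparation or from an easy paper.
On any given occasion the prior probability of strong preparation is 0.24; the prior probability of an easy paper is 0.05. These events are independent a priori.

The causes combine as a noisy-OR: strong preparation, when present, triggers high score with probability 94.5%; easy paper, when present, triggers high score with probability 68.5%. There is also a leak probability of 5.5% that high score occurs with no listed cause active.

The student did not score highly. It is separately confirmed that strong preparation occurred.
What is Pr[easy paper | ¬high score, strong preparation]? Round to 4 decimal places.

Pr[easy paper | ¬high score, strong preparation] ≈ 0.0163

Under noisy-OR, P(high score | causes) = 1 − (1−0.055)·∏(1−qᵢ) over the active causes.
Numerator (weight on configurations with easy paper): 0.016372·0.05 = 0.000819
The normalizing constant is 0.051975·0.95 + 0.016372·0.05 = 0.050195
Posterior = 0.000819 / 0.050195 ≈ 0.0163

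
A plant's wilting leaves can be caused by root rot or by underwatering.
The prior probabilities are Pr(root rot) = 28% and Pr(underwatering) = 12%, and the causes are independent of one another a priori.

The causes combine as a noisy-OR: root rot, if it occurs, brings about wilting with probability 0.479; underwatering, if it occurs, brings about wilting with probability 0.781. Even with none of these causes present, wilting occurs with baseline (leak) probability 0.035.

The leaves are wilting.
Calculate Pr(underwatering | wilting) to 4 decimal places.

Under noisy-OR, P(wilting | causes) = 1 − (1−0.035)·∏(1−qᵢ) over the active causes.
By total probability over the 4 (root rot, underwatering) configurations:
  P(wilting) = 0.035×0.72×0.88 + 0.788665×0.72×0.12 + 0.497235×0.28×0.88 + 0.889894×0.28×0.12
        = 0.022176 + 0.068141 + 0.122519 + 0.029900 = 0.242736
Keeping only the underwatering-present terms gives 0.098041, so
  P(underwatering | wilting) = 0.098041 / 0.242736 ≈ 0.4039

Pr(underwatering | wilting) ≈ 0.4039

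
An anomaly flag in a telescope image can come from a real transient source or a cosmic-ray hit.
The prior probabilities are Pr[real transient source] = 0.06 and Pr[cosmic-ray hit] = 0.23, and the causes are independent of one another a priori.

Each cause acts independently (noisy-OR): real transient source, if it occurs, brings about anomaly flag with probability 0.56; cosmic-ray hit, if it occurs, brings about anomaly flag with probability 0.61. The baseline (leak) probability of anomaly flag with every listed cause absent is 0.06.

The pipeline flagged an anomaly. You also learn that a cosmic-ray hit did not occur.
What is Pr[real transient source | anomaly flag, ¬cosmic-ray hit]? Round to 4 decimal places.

Pr[real transient source | anomaly flag, ¬cosmic-ray hit] ≈ 0.3842

Under noisy-OR, P(anomaly flag | causes) = 1 − (1−0.06)·∏(1−qᵢ) over the active causes.
Sum P(anomaly flag|·) weighted by the priors over both values of real transient source:
  P(anomaly flag | ¬cosmic-ray hit) = 0.06×0.94 + 0.5864×0.06
        = 0.056400 + 0.035184 = 0.091584
Keeping only the real transient source-present terms gives 0.035184, so
  P(real transient source | anomaly flag, ¬cosmic-ray hit) = 0.035184 / 0.091584 ≈ 0.3842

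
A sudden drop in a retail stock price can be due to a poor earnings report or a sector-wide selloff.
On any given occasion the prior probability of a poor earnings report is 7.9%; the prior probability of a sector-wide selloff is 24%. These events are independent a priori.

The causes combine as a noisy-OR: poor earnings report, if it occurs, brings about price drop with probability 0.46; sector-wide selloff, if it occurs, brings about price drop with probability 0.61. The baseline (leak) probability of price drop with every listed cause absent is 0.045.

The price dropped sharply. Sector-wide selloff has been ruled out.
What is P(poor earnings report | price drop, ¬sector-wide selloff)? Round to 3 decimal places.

Under noisy-OR, P(price drop | causes) = 1 − (1−0.045)·∏(1−qᵢ) over the active causes.
Sum P(price drop|·) weighted by the priors over both values of poor earnings report:
  P(price drop | ¬sector-wide selloff) = 0.045×0.921 + 0.4843×0.079
        = 0.041445 + 0.038260 = 0.079705
The terms with poor earnings report present sum to 0.038260, so
  P(poor earnings report | price drop, ¬sector-wide selloff) = 0.038260 / 0.079705 ≈ 0.480

P(poor earnings report | price drop, ¬sector-wide selloff) ≈ 0.480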